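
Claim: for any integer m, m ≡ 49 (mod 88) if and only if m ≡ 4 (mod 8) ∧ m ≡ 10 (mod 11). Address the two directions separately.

Neither implication holds.

(⟹) This fails: m = 49 gives 49 ≡ 49 (mod 88) but 49 ≡ 1 (mod 8), so the conjunction on the right does not hold.

(⟸) This fails: m = 76 satisfies both congruences on the right (76 ≡ 4 mod 8 and 76 ≡ 10 mod 11) yet 76 ≡ 76 (mod 88), not 49.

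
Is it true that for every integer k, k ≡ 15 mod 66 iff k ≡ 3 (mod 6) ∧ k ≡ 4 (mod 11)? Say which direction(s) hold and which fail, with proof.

Both implications hold.

Converse. If k ≡ 3 (mod 6) and k ≡ 4 (mod 11), then by the Chinese remainder theorem k ≡ 15 (mod 66). This is exactly k ≡ 15 (mod 66).

Forward direction. Suppose k ≡ 15 (mod 66); write k = 66j + 15. Since 6 ∣ 66, reducing mod 6 gives k ≡ 15 ≡ 3 (mod 6); since 11 ∣ 66, reducing mod 11 gives k ≡ 15 ≡ 4 (mod 11).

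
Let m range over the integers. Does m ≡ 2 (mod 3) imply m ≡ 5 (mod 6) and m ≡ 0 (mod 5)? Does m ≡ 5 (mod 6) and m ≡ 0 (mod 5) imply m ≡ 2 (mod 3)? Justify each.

(⇒) This fails: m = 2 gives 2 ≡ 2 (mod 3) but 2 ≡ 2 (mod 6), so the conjunction on the right does not hold.

(⇐) Conversely, if m ≡ 5 (mod 6) and m ≡ 0 (mod 5), then by the Chinese remainder theorem m ≡ 5 (mod 30). Since 5 ≡ 2 (mod 3) and 3 ∣ 30, we get m ≡ 2 (mod 3).

Only the converse holds.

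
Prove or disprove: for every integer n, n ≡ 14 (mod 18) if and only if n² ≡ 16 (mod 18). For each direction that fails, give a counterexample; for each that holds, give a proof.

(→) Suppose n ≡ 14 (mod 18). Write n = 18j + 14. Then (18j + 14)² = 324j² + 504j + 196 = 18(18j² + 28j + 10) + 16, so n² ≡ 16 (mod 18).

(←) This fails: take n = 4. Then 4² = 16 ≡ 16 (mod 18), yet 4 ≡ 4 (mod 18), not 14.

The forward direction holds; the converse fails.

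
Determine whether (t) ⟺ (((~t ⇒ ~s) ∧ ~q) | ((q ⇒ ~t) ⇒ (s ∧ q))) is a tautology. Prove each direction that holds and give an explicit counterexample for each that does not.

The forward direction holds; the converse fails.

(⟹) Assume the antecedent. If q is true, the antecedent forces (q = T, s = F, t = T) or (q = T, s = T, t = T), and the consequent holds there. If q is false, the antecedent forces (q = F, s = F, t = T) or (q = F, s = T, t = T), and the consequent holds there. Either way the consequent holds.

(⟸) This fails. Under q = F, s = F, t = F, the left side is false but the right side is true.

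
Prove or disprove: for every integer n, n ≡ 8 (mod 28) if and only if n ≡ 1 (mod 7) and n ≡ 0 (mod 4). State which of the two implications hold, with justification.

(⇒) Suppose n ≡ 8 (mod 28); write n = 28j + 8. Since 7 ∣ 28, reducing mod 7 gives n ≡ 8 ≡ 1 (mod 7); since 4 ∣ 28, reducing mod 4 gives n ≡ 8 ≡ 0 (mod 4).

(⇐) Conversely, if n ≡ 1 (mod 7) and n ≡ 0 (mod 4), then by the Chinese remainder theorem n ≡ 8 (mod 28). This is exactly n ≡ 8 (mod 28).

Both implications hold.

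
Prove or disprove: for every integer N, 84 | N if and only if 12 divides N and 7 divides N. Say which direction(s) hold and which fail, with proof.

(←) Suppose 12 ∣ N and 7 ∣ N. Any common multiple of 12 and 7 is a multiple of their lcm; here gcd(12, 7) = 1, so lcm(12, 7) = 12·7 = 84, so 84 ∣ N.

(→) If 84 ∣ N, write N = 84q. Since 84 = 7·12, N = 12·(7q), so 12 ∣ N; and since 84 = 12·7, N = 7·(12q), so 7 ∣ N.

Both directions hold.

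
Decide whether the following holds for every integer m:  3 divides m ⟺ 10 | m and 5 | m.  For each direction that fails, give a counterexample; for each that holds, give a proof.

(⇒) fails and (⇐) fails.

Forward direction. This fails: take m = 3. Certainly 3 ∣ 3, but 10 ∤ 3.

Converse. This fails: take m = 10. Both 10 ∣ 10 and 5 ∣ 10, yet 10 is not a multiple of 3 (since 10 = 3·3 + 1), so 3 ∤ 10.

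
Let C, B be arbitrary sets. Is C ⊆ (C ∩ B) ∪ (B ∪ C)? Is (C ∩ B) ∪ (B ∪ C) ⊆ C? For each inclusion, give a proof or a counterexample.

(⟸) This inclusion fails. Take C = ∅, B = {1}; then 1 ∈ (C ∩ B) ∪ (B ∪ C) but 1 ∉ C.

(⟹) Let x ∈ C. Then either x ∈ C and x ∉ B; or x ∈ C ∩ B. In each case x ∈ (C ∩ B) ∪ (B ∪ C), so C ⊆ (C ∩ B) ∪ (B ∪ C).

Only the forward inclusion holds.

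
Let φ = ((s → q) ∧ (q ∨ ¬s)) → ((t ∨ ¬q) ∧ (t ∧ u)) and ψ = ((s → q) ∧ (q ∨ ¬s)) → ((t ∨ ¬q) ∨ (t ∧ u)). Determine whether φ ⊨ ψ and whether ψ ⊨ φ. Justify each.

(⟸) This fails. Under t = F, q = F, u = F, s = F, the left side is false but the right side is true.

(⟹) Assume the antecedent. If t is true, the consequent reduces to true regardless of the other variables. If t is false, the antecedent forces (t = F, q = F, u = F, s = T) or (t = F, q = F, u = T, s = T), and the consequent holds there. Either way the consequent holds.

(⇒) holds; (⇐) fails.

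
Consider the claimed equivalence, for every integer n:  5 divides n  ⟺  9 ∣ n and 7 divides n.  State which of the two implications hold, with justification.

(⇒) This fails: take n = 5. Certainly 5 ∣ 5, but 9 ∤ 5.

(⇐) This fails: take n = 63. Both 9 ∣ 63 and 7 ∣ 63, yet 63 is not a multiple of 5 (since 63 = 12·5 + 3), so 5 ∤ 63.

Neither implication holds.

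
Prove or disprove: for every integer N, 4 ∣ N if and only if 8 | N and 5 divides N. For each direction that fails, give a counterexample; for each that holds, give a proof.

(→) This fails: take N = 4. Certainly 4 ∣ 4, but 8 ∤ 4.

(←) Suppose 8 ∣ N and 5 ∣ N. Any common multiple of 8 and 5 is a multiple of their lcm; here gcd(8, 5) = 1, so lcm(8, 5) = 8·5 = 40, so 40 ∣ N. Since 4 ∣ 40, it follows that 4 ∣ N.

(⇒) fails; (⇐) holds.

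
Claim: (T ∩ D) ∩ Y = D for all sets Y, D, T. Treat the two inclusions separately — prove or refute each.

(⟹) Let x ∈ (T ∩ D) ∩ Y. Then x ∈ Y ∩ D ∩ T, from which x ∈ D.

(⟸) This inclusion fails. Take Y = ∅, D = {1}, T = ∅; then 1 ∈ D but 1 ∉ (T ∩ D) ∩ Y.

Only the forward inclusion holds.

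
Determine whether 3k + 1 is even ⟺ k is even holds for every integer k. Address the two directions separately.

Neither implication holds.

(⇒) This fails: k = 5 gives 3k + 1 = 16, which is even, but 5 is odd, not even.

(⇐) This also fails: k = 0 is even, but 3k + 1 = 1 is odd, not even.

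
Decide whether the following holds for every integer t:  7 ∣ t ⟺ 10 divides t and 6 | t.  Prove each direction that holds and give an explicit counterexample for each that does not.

Both directions fail.

[⇒] This fails: take t = 7. Certainly 7 ∣ 7, but 10 ∤ 7.

[⇐] This fails: take t = 30. Both 10 ∣ 30 and 6 ∣ 30, yet 30 is not a multiple of 7 (since 30 = 4·7 + 2), so 7 ∤ 30.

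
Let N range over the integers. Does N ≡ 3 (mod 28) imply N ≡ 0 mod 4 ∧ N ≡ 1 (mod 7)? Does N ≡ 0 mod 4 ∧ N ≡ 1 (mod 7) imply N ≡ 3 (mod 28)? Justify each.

(⇒) fails and (⇐) fails.

(⟹) This fails: N = 3 gives 3 ≡ 3 (mod 28) but 3 ≡ 3 (mod 4), so the conjunction on the right does not hold.

(⟸) This fails: N = 8 satisfies both congruences on the right (8 ≡ 0 mod 4 and 8 ≡ 1 mod 7) yet 8 ≡ 8 (mod 28), not 3.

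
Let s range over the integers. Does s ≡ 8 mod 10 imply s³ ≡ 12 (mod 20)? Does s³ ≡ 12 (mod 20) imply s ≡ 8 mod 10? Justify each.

(→) Suppose s ≡ 8 (mod 10). Working modulo 20, s ∈ {8, 18}; for each such r, r³ ≡ 12 (mod 20).

(←) Conversely, the residues r modulo 20 with r³ ≡ 12 (mod 20) are exactly {8, 18}, and each is ≡ 8 (mod 10).

Both implications hold.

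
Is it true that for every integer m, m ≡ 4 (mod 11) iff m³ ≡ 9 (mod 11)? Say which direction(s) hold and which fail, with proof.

(←) For the converse, argue contrapositively. If m ≢ 4 (mod 11), then m is congruent to one of 0, 1, 2, 3, 5, 6, 7, 8, 9, 10 modulo 11, and these give m³ ≡ 0, 1, 8, 5, 4, 7, 2, 6, 3, 10 respectively — never 9.

(→) Suppose m ≡ 4 (mod 11). Write m = 11j + 4. Then (11j + 4)³ = 1331j³ + 1452j² + 528j + 64 = 11(121j³ + 132j² + 48j + 5) + 9, so m³ ≡ 9 (mod 11).

Both directions hold.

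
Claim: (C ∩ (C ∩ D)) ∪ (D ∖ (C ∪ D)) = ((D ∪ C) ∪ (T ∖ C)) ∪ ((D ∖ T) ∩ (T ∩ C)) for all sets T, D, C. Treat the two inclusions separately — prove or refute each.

(⟹) Let x ∈ (C ∩ (C ∩ D)) ∪ (D ∖ (C ∪ D)). Then either x ∈ D ∩ C and x ∉ T; or x ∈ T ∩ D ∩ C. In each case x ∈ ((D ∪ C) ∪ (T ∖ C)) ∪ ((D ∖ T) ∩ (T ∩ C)), so (C ∩ (C ∩ D)) ∪ (D ∖ (C ∪ D)) ⊆ ((D ∪ C) ∪ (T ∖ C)) ∪ ((D ∖ T) ∩ (T ∩ C)).

(⟸) This inclusion fails. Take T = {1}, D = ∅, C = ∅; then 1 ∈ ((D ∪ C) ∪ (T ∖ C)) ∪ ((D ∖ T) ∩ (T ∩ C)) but 1 ∉ (C ∩ (C ∩ D)) ∪ (D ∖ (C ∪ D)).

The sets are not equal: only the forward inclusion holds.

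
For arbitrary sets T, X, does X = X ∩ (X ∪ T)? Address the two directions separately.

Both inclusions hold; the sets are equal.

Forward inclusion. Let x ∈ X. Then either x ∈ X and x ∉ T; or x ∈ T ∩ X. In each case x ∈ X ∩ (X ∪ T), so X ⊆ X ∩ (X ∪ T).

Reverse inclusion. Let x ∈ X ∩ (X ∪ T). Then either x ∈ X and x ∉ T; or x ∈ T ∩ X. In each case x ∈ X, so X ∩ (X ∪ T) ⊆ X.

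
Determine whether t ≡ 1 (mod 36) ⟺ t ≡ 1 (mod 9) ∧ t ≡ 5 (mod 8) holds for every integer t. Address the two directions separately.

Only the converse holds.

Forward direction. This fails: t = 1 gives 1 ≡ 1 (mod 36) but 1 ≡ 1 (mod 8), so the conjunction on the right does not hold.

Converse. If t ≡ 1 (mod 9) and t ≡ 5 (mod 8), then by the Chinese remainder theorem t ≡ 37 (mod 72). Since 37 ≡ 1 (mod 36) and 36 ∣ 72, we get t ≡ 1 (mod 36).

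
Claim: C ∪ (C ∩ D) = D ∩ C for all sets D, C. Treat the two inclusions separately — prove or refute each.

(⊆) fails; (⊇) holds.

Forward inclusion. This inclusion fails. Take D = ∅, C = {1}; then 1 ∈ C ∪ (C ∩ D) but 1 ∉ D ∩ C.

Reverse inclusion. Let x ∈ D ∩ C. Then x ∈ D ∩ C, from which x ∈ C ∪ (C ∩ D).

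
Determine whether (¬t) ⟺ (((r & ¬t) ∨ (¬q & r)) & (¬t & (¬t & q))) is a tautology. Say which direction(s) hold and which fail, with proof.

Not equivalent: only (⇐) holds.

(⟹) This fails. Under r = F, q = F, t = F, the left side is true but the right side is false.

(⟸) Assume the antecedent. If r is true, the antecedent forces (r = T, q = T, t = F), and ¬t holds there. If r is false, the antecedent cannot hold. Either way ¬t holds.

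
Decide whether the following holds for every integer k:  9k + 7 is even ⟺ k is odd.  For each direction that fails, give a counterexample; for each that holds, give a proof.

(→) Suppose 9k + 7 is even. Since 9 is odd, 9k and k have the same parity, so 9k + 7 ≡ k + 7 (mod 2). As 7 is odd, 9k + 7 is even exactly when k is odd. Thus k is odd.

(←) Conversely, suppose k is odd; write k = 2j + 1. Then 9k + 7 = 9·(2j + 1) + 7 = 2·9j + 16, which is even.

Equivalent; both directions hold.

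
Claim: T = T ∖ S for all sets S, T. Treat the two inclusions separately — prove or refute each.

(⊆) This inclusion fails. Take S = {1}, T = {1}; then 1 ∈ T but 1 ∉ T ∖ S.

(⊇) Let x ∈ T ∖ S. Then x ∈ T and x ∉ S, from which x ∈ T.

(⊆) fails; (⊇) holds.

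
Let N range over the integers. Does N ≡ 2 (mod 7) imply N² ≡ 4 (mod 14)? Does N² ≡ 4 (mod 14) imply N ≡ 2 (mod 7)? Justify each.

(→) This fails: take N = 9. Then 9 ≡ 2 (mod 7), but 9² = 81 ≡ 11 (mod 14), not 4.

(←) This fails: take N = 12. Then 12² = 144 ≡ 4 (mod 14), yet 12 ≡ 5 (mod 7), not 2.

Neither direction holds.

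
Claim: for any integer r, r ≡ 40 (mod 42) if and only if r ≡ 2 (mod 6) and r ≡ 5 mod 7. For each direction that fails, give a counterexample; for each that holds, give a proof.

Neither direction holds.

(⟹) This fails: r = 40 gives 40 ≡ 40 (mod 42) but 40 ≡ 4 (mod 6), so the conjunction on the right does not hold.

(⟸) This fails: r = 26 satisfies both congruences on the right (26 ≡ 2 mod 6 and 26 ≡ 5 mod 7) yet 26 ≡ 26 (mod 42), not 40.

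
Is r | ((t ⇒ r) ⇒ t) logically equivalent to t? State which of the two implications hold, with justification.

(⇒) This fails. Under r = T, t = F, the left side is true but the right side is false.

(⇐) Assume the antecedent. If r is true, r | ((t ⇒ r) ⇒ t) reduces to true regardless of the other variables. If r is false, the antecedent forces (r = F, t = T), and r | ((t ⇒ r) ⇒ t) holds there. Either way r | ((t ⇒ r) ⇒ t) holds.

Not equivalent: only (⇐) holds.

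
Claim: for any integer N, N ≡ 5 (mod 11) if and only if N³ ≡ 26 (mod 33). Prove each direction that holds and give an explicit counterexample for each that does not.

(⟹) This fails: take N = 16. Then 16 ≡ 5 (mod 11), but 16³ = 4096 ≡ 4 (mod 33), not 26.

(⟸) Conversely, the residues r modulo 33 with r³ ≡ 26 (mod 33) are exactly {5}, and each is ≡ 5 (mod 11).

Only the reverse direction holds.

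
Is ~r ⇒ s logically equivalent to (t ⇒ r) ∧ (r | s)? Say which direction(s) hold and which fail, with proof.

Only the converse holds.

(→) This fails. Under r = F, s = T, t = T, the left side is true but the right side is false.

(←) Assume the antecedent. If r is true, ~r ⇒ s reduces to true regardless of the other variables. If r is false, the antecedent forces (r = F, s = T, t = F), and ~r ⇒ s holds there. Either way ~r ⇒ s holds.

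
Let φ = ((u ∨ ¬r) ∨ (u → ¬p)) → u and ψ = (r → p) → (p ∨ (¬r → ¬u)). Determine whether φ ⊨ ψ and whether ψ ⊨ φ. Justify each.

(⟹) This fails. Under r = F, u = T, p = F, the left side is true but the right side is false.

(⟸) This fails. Under r = F, u = F, p = F, the left side is false but the right side is true.

(⇒) fails and (⇐) fails.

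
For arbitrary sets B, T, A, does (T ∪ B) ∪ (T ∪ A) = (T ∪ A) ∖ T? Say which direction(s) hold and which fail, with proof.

(⊆) This inclusion fails. Take B = {1}, T = ∅, A = ∅; then 1 ∈ (T ∪ B) ∪ (T ∪ A) but 1 ∉ (T ∪ A) ∖ T.

(⊇) Let x ∈ (T ∪ A) ∖ T. Then either x ∈ A and x ∉ B, T; or x ∈ B ∩ A and x ∉ T. In each case x ∈ (T ∪ B) ∪ (T ∪ A), so (T ∪ A) ∖ T ⊆ (T ∪ B) ∪ (T ∪ A).

The sets are not equal: only the reverse inclusion holds.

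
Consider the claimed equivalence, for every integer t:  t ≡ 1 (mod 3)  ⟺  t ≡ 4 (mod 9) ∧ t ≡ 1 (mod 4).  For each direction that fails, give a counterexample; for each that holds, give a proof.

(⇒) fails; (⇐) holds.

(⟹) This fails: t = 1 gives 1 ≡ 1 (mod 3) but 1 ≡ 1 (mod 9), so the conjunction on the right does not hold.

(⟸) Conversely, if t ≡ 4 (mod 9) and t ≡ 1 (mod 4), then by the Chinese remainder theorem t ≡ 13 (mod 36). Since 13 ≡ 1 (mod 3) and 3 ∣ 36, we get t ≡ 1 (mod 3).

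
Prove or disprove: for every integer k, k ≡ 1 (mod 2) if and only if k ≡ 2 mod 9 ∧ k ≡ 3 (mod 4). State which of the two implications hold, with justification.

(←) If k ≡ 2 (mod 9) and k ≡ 3 (mod 4), then by the Chinese remainder theorem k ≡ 11 (mod 36). Since 11 ≡ 1 (mod 2) and 2 ∣ 36, we get k ≡ 1 (mod 2).

(→) This fails: k = 1 gives 1 ≡ 1 (mod 2) but 1 ≡ 1 (mod 9), so the conjunction on the right does not hold.

Only the reverse direction holds.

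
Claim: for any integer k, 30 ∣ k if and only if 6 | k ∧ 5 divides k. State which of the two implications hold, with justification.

Forward direction. If 30 ∣ k, write k = 30q. Since 30 = 5·6, k = 6·(5q), so 6 ∣ k; and since 30 = 6·5, k = 5·(6q), so 5 ∣ k.

Converse. Suppose 6 ∣ k and 5 ∣ k. Any common multiple of 6 and 5 is a multiple of their lcm; here gcd(6, 5) = 1, so lcm(6, 5) = 6·5 = 30, so 30 ∣ k.

Both directions hold.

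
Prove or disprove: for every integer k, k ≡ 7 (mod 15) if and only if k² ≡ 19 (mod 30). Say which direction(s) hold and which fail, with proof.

[⇒] This fails: take k = 22. Then 22 ≡ 7 (mod 15), but 22² = 484 ≡ 4 (mod 30), not 19.

[⇐] This fails: take k = 13. Then 13² = 169 ≡ 19 (mod 30), yet 13 ≡ 13 (mod 15), not 7.

(⇒) fails and (⇐) fails.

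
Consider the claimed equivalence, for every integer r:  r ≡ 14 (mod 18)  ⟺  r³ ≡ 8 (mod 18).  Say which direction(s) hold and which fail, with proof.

Only the forward implication holds.

Forward direction. Suppose r ≡ 14 (mod 18). Write r = 18j + 14. Then (18j + 14)³ = 5832j³ + 13608j² + 10584j + 2744 = 18(324j³ + 756j² + 588j + 152) + 8, so r³ ≡ 8 (mod 18).

Converse. This fails: take r = 2. Then 2³ = 8 ≡ 8 (mod 18), yet 2 ≡ 2 (mod 18), not 14.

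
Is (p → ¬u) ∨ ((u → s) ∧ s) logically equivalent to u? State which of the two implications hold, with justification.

Neither direction holds.

(→) This fails. Under p = F, s = F, u = F, the left side is true but the right side is false.

(←) This fails. Under p = T, s = F, u = T, the left side is false but the right side is true.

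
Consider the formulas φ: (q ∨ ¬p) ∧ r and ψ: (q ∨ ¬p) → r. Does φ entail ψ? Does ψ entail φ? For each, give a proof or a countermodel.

Only the forward implication holds.

Forward direction. Assume the antecedent. If p is true, the antecedent forces (p = T, r = T, q = T), and (q ∨ ¬p) → r holds there. If p is false, the antecedent forces (p = F, r = T, q = F) or (p = F, r = T, q = T), and (q ∨ ¬p) → r holds there. Either way (q ∨ ¬p) → r holds.

Converse. This fails. Under p = T, r = F, q = F, the left side is false but the right side is true.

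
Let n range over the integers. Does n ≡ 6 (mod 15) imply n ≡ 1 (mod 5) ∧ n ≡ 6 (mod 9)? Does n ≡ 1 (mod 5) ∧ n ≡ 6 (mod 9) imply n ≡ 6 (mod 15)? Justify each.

Forward direction. This fails: n = 36 gives 36 ≡ 6 (mod 15) but 36 ≡ 0 (mod 9), so the conjunction on the right does not hold.

Converse. If n ≡ 1 (mod 5) and n ≡ 6 (mod 9), then by the Chinese remainder theorem n ≡ 6 (mod 45). Since 6 ≡ 6 (mod 15) and 15 ∣ 45, we get n ≡ 6 (mod 15).

Only the converse holds.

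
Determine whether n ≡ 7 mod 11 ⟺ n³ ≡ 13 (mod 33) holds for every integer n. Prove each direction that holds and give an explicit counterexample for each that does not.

(→) This fails: take n = 18. Then 18 ≡ 7 (mod 11), but 18³ = 5832 ≡ 24 (mod 33), not 13.

(←) Conversely, the residues r modulo 33 with r³ ≡ 13 (mod 33) are exactly {7}, and each is ≡ 7 (mod 11).

Only the reverse direction holds.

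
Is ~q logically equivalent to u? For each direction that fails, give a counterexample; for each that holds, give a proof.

(⟹) This fails. Under u = F, q = F, the left side is true but the right side is false.

(⟸) This fails. Under u = T, q = T, the left side is false but the right side is true.

Neither implication holds.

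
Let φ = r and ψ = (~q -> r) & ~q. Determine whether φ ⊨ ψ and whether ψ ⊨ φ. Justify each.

Converse. Assume the antecedent. If q is true, the antecedent cannot hold. If q is false, the antecedent forces (q = F, r = T), and r holds there. Either way r holds.

Forward direction. This fails. Under q = T, r = T, the left side is true but the right side is false.

(⇒) fails; (⇐) holds.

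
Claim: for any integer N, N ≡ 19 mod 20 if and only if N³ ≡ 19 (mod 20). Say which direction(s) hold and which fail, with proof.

Forward direction. Suppose N ≡ 19 mod 20. Write N = 20j + 19. Then (20j + 19)³ = 8000j³ + 22800j² + 21660j + 6859 = 20(400j³ + 1140j² + 1083j + 342) + 19, so N³ ≡ 19 (mod 20).

Converse. Suppose N³ ≡ 19 (mod 20). The only residue r in {0, …, 19} with r³ ≡ 19 (mod 20) is r = 19, so N ≡ 19 (mod 20).

Equivalent; both directions hold.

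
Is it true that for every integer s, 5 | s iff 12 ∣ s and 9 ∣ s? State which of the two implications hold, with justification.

Both directions fail.

(⇒) This fails: take s = 5. Certainly 5 ∣ 5, but 12 ∤ 5.

(⇐) This fails: take s = 36. Both 12 ∣ 36 and 9 ∣ 36, yet 36 is not a multiple of 5 (since 36 = 7·5 + 1), so 5 ∤ 36.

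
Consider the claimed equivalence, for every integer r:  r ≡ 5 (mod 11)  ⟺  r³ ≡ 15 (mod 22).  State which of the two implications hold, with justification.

[⇒] This fails: take r = 16. Then 16 ≡ 5 (mod 11), but 16³ = 4096 ≡ 4 (mod 22), not 15.

[⇐] Conversely, the residues r modulo 22 with r³ ≡ 15 (mod 22) are exactly {5}, and each is ≡ 5 (mod 11).

(⇒) fails; (⇐) holds.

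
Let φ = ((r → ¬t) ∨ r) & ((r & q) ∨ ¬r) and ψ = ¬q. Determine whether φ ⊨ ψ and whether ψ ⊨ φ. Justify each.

(⟹) This fails. Under q = T, t = F, r = F, the left side is true but the right side is false.

(⟸) This fails. Under q = F, t = F, r = T, the left side is false but the right side is true.

Neither implication holds.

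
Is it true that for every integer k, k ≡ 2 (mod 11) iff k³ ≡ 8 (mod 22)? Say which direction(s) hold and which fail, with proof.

The forward direction fails; the converse holds.

(⟹) This fails: take k = 13. Then 13 ≡ 2 (mod 11), but 13³ = 2197 ≡ 19 (mod 22), not 8.

(⟸) Conversely, the residues r modulo 22 with r³ ≡ 8 (mod 22) are exactly {2}, and each is ≡ 2 (mod 11).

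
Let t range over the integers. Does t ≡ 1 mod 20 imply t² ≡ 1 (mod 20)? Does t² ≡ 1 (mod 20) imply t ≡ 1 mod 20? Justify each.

(⟹) Suppose t ≡ 1 mod 20. Write t = 20j + 1. Then (20j + 1)² = 400j² + 40j + 1 = 20(20j² + 2j) + 1, so t² ≡ 1 (mod 20).

(⟸) This fails: take t = 9. Then 9² = 81 ≡ 1 (mod 20), yet 9 ≡ 9 (mod 20), not 1.

The forward direction holds; the converse fails.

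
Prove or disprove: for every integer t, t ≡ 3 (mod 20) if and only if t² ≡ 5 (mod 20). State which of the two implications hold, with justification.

Both directions fail.

(⇒) This fails: take t = 3. Then 3 ≡ 3 (mod 20), but 3² = 9 ≡ 9 (mod 20), not 5.

(⇐) This fails: take t = 5. Then 5² = 25 ≡ 5 (mod 20), yet 5 ≡ 5 (mod 20), not 3.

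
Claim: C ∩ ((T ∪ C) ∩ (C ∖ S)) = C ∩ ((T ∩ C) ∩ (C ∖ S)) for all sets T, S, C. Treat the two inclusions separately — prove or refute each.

(⟹) This inclusion fails. Take T = ∅, S = ∅, C = {1}; then 1 ∈ C ∩ ((T ∪ C) ∩ (C ∖ S)) but 1 ∉ C ∩ ((T ∩ C) ∩ (C ∖ S)).

(⟸) Let x ∈ C ∩ ((T ∩ C) ∩ (C ∖ S)). Then x ∈ T ∩ C and x ∉ S, from which x ∈ C ∩ ((T ∪ C) ∩ (C ∖ S)).

Only the reverse inclusion holds.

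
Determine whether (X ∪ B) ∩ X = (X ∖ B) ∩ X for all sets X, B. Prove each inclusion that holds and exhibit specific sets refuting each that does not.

(⟹) This inclusion fails. Take X = {1}, B = {1}; then 1 ∈ (X ∪ B) ∩ X but 1 ∉ (X ∖ B) ∩ X.

(⟸) Let x ∈ (X ∖ B) ∩ X. Then x ∈ X and x ∉ B, from which x ∈ (X ∪ B) ∩ X.

(⊆) fails; (⊇) holds.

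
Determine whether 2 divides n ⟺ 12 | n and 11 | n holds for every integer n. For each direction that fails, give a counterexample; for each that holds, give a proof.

Only the reverse direction holds.

[⇒] This fails: take n = 2. Certainly 2 ∣ 2, but 12 ∤ 2.

[⇐] Suppose 12 ∣ n and 11 ∣ n. Any common multiple of 12 and 11 is a multiple of their lcm; here gcd(12, 11) = 1, so lcm(12, 11) = 12·11 = 132, so 132 ∣ n. Since 2 ∣ 132, it follows that 2 ∣ n.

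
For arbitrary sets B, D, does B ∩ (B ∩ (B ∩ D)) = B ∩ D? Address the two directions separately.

Both inclusions hold; the sets are equal.

(⊆) Let x ∈ B ∩ (B ∩ (B ∩ D)). Then x ∈ B ∩ D, from which x ∈ B ∩ D.

(⊇) Let x ∈ B ∩ D. Then x ∈ B ∩ D, from which x ∈ B ∩ (B ∩ (B ∩ D)).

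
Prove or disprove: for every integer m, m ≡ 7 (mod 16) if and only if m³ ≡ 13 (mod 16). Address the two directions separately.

(→) This fails: take m = 7. Then 7 ≡ 7 (mod 16), but 7³ = 343 ≡ 7 (mod 16), not 13.

(←) This fails: take m = 5. Then 5³ = 125 ≡ 13 (mod 16), yet 5 ≡ 5 (mod 16), not 7.

(⇒) fails and (⇐) fails.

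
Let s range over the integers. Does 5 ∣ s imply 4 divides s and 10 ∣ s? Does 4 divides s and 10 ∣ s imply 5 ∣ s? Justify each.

Only the converse holds.

(⇒) This fails: take s = 5. Certainly 5 ∣ 5, but 4 ∤ 5.

(⇐) Suppose 4 ∣ s and 10 ∣ s. Any common multiple of 4 and 10 is a multiple of their lcm; here lcm(4, 10) = 4·10/gcd(4, 10) = 40/2 = 20, so 20 ∣ s. Since 5 ∣ 20, it follows that 5 ∣ s.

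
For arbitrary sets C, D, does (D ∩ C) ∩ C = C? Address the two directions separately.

(⟹) Let x ∈ (D ∩ C) ∩ C. Then x ∈ C ∩ D, from which x ∈ C.

(⟸) This inclusion fails. Take C = {1}, D = ∅; then 1 ∈ C but 1 ∉ (D ∩ C) ∩ C.

(⊆) holds; (⊇) fails.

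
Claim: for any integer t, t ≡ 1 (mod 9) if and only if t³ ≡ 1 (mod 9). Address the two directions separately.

[⇒] Suppose t ≡ 1 (mod 9). Write t = 9j + 1. Then (9j + 1)³ = 729j³ + 243j² + 27j + 1 = 9(81j³ + 27j² + 3j) + 1, so t³ ≡ 1 (mod 9).

[⇐] This fails: take t = 4. Then 4³ = 64 ≡ 1 (mod 9), yet 4 ≡ 4 (mod 9), not 1.

The forward direction holds; the converse fails.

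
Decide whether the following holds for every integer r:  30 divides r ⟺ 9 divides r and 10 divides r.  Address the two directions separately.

(⇒) This fails: take r = 30. Certainly 30 ∣ 30, but 9 ∤ 30.

(⇐) Suppose 9 ∣ r and 10 ∣ r. Any common multiple of 9 and 10 is a multiple of their lcm; here gcd(9, 10) = 1, so lcm(9, 10) = 9·10 = 90, so 90 ∣ r. Since 30 ∣ 90, it follows that 30 ∣ r.

The forward direction fails; the converse holds.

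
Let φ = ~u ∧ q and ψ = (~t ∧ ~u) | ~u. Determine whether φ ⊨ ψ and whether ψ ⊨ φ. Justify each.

(→) Assume the antecedent. If u is true, the antecedent cannot hold. If u is false, (~t ∧ ~u) | ~u reduces to true regardless of the other variables. Either way (~t ∧ ~u) | ~u holds.

(←) This fails. Under u = F, q = F, t = F, the left side is false but the right side is true.

The forward direction holds; the converse fails.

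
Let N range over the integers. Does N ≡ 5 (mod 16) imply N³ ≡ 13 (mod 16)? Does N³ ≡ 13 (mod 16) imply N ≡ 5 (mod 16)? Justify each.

[⇒] Suppose N ≡ 5 (mod 16). Write N = 16j + 5. Then (16j + 5)³ = 4096j³ + 3840j² + 1200j + 125 = 16(256j³ + 240j² + 75j + 7) + 13, so N³ ≡ 13 (mod 16).

[⇐] Conversely, suppose N³ ≡ 13 (mod 16). The only residue r in {0, …, 15} with r³ ≡ 13 (mod 16) is r = 5, so N ≡ 5 (mod 16).

Equivalent; both directions hold.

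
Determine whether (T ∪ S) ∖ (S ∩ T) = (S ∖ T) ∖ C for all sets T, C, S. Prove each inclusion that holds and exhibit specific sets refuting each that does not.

(⊆) This inclusion fails. Take T = {1}, C = ∅, S = ∅; then 1 ∈ (T ∪ S) ∖ (S ∩ T) but 1 ∉ (S ∖ T) ∖ C.

(⊇) Let x ∈ (S ∖ T) ∖ C. Then x ∈ S and x ∉ T, C, from which x ∈ (T ∪ S) ∖ (S ∩ T).

Only the reverse inclusion holds.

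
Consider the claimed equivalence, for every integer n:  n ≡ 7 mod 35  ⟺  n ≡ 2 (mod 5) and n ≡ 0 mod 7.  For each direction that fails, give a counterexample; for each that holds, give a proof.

(→) Suppose n ≡ 7 (mod 35); write n = 35j + 7. Since 5 ∣ 35, reducing mod 5 gives n ≡ 7 ≡ 2 (mod 5); since 7 ∣ 35, reducing mod 7 gives n ≡ 7 ≡ 0 (mod 7).

(←) Conversely, if n ≡ 2 (mod 5) and n ≡ 0 (mod 7), then by the Chinese remainder theorem n ≡ 7 (mod 35). This is exactly n ≡ 7 (mod 35).

Both implications hold.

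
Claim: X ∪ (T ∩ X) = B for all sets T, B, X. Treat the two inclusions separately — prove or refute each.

Forward inclusion. This inclusion fails. Take T = ∅, B = ∅, X = {1}; then 1 ∈ X ∪ (T ∩ X) but 1 ∉ B.

Reverse inclusion. This inclusion fails. Take T = ∅, B = {1}, X = ∅; then 1 ∈ B but 1 ∉ X ∪ (T ∩ X).

(⊆) fails and (⊇) fails.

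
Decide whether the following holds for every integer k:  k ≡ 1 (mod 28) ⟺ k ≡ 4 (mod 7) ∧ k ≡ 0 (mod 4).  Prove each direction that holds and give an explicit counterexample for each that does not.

Both directions fail.

(→) This fails: k = 1 gives 1 ≡ 1 (mod 28) but 1 ≡ 1 (mod 7), so the conjunction on the right does not hold.

(←) This fails: k = 4 satisfies both congruences on the right (4 ≡ 4 mod 7 and 4 ≡ 0 mod 4) yet 4 ≡ 4 (mod 28), not 1.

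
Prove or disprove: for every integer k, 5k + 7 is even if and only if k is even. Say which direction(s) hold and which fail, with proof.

Neither direction holds.

[⇒] This fails: k = 5 gives 5k + 7 = 32, which is even, but 5 is odd, not even.

[⇐] This also fails: k = 4 is even, but 5k + 7 = 27 is odd, not even.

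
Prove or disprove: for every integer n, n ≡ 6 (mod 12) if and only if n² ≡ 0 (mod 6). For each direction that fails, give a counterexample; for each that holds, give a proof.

[⇒] Suppose n ≡ 6 (mod 12). Then n² ≡ 6² = 36 (mod 12), and since 6 ∣ 12, also n² ≡ 0 (mod 6).

[⇐] This fails: take n = 0. Then 0² = 0 ≡ 0 (mod 6), yet 0 ≡ 0 (mod 12), not 6.

Not equivalent: only (⇒) holds.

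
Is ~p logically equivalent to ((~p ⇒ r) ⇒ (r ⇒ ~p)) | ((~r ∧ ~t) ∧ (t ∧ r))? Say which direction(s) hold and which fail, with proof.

(⇒) holds; (⇐) fails.

[⇐] This fails. Under p = T, r = F, t = F, the left side is false but the right side is true.

[⇒] Assume the antecedent. If p is true, the antecedent cannot hold. If p is false, the consequent reduces to true regardless of the other variables. Either way the consequent holds.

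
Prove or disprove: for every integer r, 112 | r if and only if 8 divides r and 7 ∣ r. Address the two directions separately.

The forward direction holds; the converse fails.

[⇒] If 112 ∣ r, write r = 112q. Since 112 = 14·8, r = 8·(14q), so 8 ∣ r; and since 112 = 16·7, r = 7·(16q), so 7 ∣ r.

[⇐] This fails: take r = 56. Both 8 ∣ 56 and 7 ∣ 56, yet 56 is not a multiple of 112 (since 56 = 0·112 + 56), so 112 ∤ 56.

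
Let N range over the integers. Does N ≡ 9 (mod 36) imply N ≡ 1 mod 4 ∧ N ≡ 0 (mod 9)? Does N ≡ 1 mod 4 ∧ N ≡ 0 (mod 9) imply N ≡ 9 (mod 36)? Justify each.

Both directions hold; the statement is true.

(⟸) If N ≡ 1 (mod 4) and N ≡ 0 (mod 9), then by the Chinese remainder theorem N ≡ 9 (mod 36). This is exactly N ≡ 9 (mod 36).

(⟹) Suppose N ≡ 9 (mod 36); write N = 36j + 9. Since 4 ∣ 36, reducing mod 4 gives N ≡ 9 ≡ 1 (mod 4); since 9 ∣ 36, reducing mod 9 gives N ≡ 9 ≡ 0 (mod 9).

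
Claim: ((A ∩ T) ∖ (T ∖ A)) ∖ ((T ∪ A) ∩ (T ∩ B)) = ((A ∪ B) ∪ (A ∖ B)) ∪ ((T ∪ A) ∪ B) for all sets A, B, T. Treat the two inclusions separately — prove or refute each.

The sets are not equal: only the forward inclusion holds.

(⊇) This inclusion fails. Take A = {1}, B = ∅, T = ∅; then 1 ∈ ((A ∪ B) ∪ (A ∖ B)) ∪ ((T ∪ A) ∪ B) but 1 ∉ ((A ∩ T) ∖ (T ∖ A)) ∖ ((T ∪ A) ∩ (T ∩ B)).

(⊆) Let x ∈ ((A ∩ T) ∖ (T ∖ A)) ∖ ((T ∪ A) ∩ (T ∩ B)). Then x ∈ A ∩ T and x ∉ B, from which x ∈ ((A ∪ B) ∪ (A ∖ B)) ∪ ((T ∪ A) ∪ B).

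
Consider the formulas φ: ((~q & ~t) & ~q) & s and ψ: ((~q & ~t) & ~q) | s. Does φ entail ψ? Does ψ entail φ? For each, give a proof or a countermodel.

The forward direction holds; the converse fails.

(⟹) Assume the antecedent. If t is true, the antecedent cannot hold. If t is false, the antecedent forces (t = F, s = T, q = F), and ((~q & ~t) & ~q) | s holds there. Either way ((~q & ~t) & ~q) | s holds.

(⟸) This fails. Under t = F, s = F, q = F, the left side is false but the right side is true.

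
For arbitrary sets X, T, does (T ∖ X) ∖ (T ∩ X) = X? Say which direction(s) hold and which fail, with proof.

Neither inclusion holds.

Forward inclusion. This inclusion fails. Take X = ∅, T = {1}; then 1 ∈ (T ∖ X) ∖ (T ∩ X) but 1 ∉ X.

Reverse inclusion. This inclusion fails. Take X = {1}, T = ∅; then 1 ∈ X but 1 ∉ (T ∖ X) ∖ (T ∩ X).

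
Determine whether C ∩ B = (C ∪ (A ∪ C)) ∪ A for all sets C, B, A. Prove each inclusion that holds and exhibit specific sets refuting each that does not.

Forward inclusion. Let x ∈ C ∩ B. Then either x ∈ C ∩ B and x ∉ A; or x ∈ C ∩ B ∩ A. In each case x ∈ (C ∪ (A ∪ C)) ∪ A, so C ∩ B ⊆ (C ∪ (A ∪ C)) ∪ A.

Reverse inclusion. This inclusion fails. Take C = {1}, B = ∅, A = ∅; then 1 ∈ (C ∪ (A ∪ C)) ∪ A but 1 ∉ C ∩ B.

(⊆) holds; (⊇) fails.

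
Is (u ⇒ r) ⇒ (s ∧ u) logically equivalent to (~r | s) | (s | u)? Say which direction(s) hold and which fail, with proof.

Not equivalent: only (⇒) holds.

(⇒) Assume the antecedent. If u is true, (~r | s) | (s | u) reduces to true regardless of the other variables. If u is false, the antecedent cannot hold. Either way (~r | s) | (s | u) holds.

(⇐) This fails. Under u = F, r = F, s = F, the left side is false but the right side is true.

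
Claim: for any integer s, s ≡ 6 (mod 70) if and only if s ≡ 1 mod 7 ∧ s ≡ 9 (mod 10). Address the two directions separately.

Both directions fail.

(→) This fails: s = 6 gives 6 ≡ 6 (mod 70) but 6 ≡ 6 (mod 7), so the conjunction on the right does not hold.

(←) This fails: s = 29 satisfies both congruences on the right (29 ≡ 1 mod 7 and 29 ≡ 9 mod 10) yet 29 ≡ 29 (mod 70), not 6.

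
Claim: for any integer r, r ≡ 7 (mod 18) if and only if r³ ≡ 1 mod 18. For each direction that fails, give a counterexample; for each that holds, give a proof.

(⇐) This fails: take r = 1. Then 1³ = 1 ≡ 1 (mod 18), yet 1 ≡ 1 (mod 18), not 7.

(⇒) Suppose r ≡ 7 (mod 18). Write r = 18j + 7. Then (18j + 7)³ = 5832j³ + 6804j² + 2646j + 343 = 18(324j³ + 378j² + 147j + 19) + 1, so r³ ≡ 1 (mod 18).

(⇒) holds; (⇐) fails.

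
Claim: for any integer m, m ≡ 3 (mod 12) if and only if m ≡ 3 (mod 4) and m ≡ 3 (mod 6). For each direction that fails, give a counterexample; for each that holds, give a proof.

Forward direction. Suppose m ≡ 3 (mod 12); write m = 12j + 3. Since 4 ∣ 12, reducing mod 4 gives m ≡ 3 (mod 4); since 6 ∣ 12, reducing mod 6 gives m ≡ 3 (mod 6).

Converse. If m ≡ 3 (mod 4) and m ≡ 3 (mod 6), then by the Chinese remainder theorem m ≡ 3 (mod 12). This is exactly m ≡ 3 (mod 12).

The biconditional holds.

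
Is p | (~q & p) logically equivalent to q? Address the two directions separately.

Forward direction. This fails. Under q = F, p = T, the left side is true but the right side is false.

Converse. This fails. Under q = T, p = F, the left side is false but the right side is true.

Neither implication holds.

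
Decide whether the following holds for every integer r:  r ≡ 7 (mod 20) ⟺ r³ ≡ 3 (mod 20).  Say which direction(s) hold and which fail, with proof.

The biconditional holds.

Forward direction. Suppose r ≡ 7 (mod 20). Write r = 20j + 7. Then (20j + 7)³ = 8000j³ + 8400j² + 2940j + 343 = 20(400j³ + 420j² + 147j + 17) + 3, so r³ ≡ 3 (mod 20).

Converse. Suppose r³ ≡ 3 (mod 20). The only residue r in {0, …, 19} with r³ ≡ 3 (mod 20) is r = 7, so r ≡ 7 (mod 20).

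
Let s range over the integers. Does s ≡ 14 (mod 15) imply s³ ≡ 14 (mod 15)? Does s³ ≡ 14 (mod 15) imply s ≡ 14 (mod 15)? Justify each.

Both directions hold.

Forward direction. Suppose s ≡ 14 (mod 15). Write s = 15j + 14. Then (15j + 14)³ = 3375j³ + 9450j² + 8820j + 2744 = 15(225j³ + 630j² + 588j + 182) + 14, so s³ ≡ 14 (mod 15).

Converse. Suppose s³ ≡ 14 (mod 15). The only residue r in {0, …, 14} with r³ ≡ 14 (mod 15) is r = 14, so s ≡ 14 (mod 15).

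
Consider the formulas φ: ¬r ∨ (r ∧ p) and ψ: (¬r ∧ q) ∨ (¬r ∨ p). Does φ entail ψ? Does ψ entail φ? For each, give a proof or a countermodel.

Equivalent; both directions hold.

(⟹) Assume the antecedent. If p is true, (¬r ∧ q) ∨ (¬r ∨ p) reduces to true regardless of the other variables. If p is false, the antecedent forces (p = F, r = F, q = F) or (p = F, r = F, q = T), and (¬r ∧ q) ∨ (¬r ∨ p) holds there. Either way (¬r ∧ q) ∨ (¬r ∨ p) holds.

(⟸) Assume the antecedent. If p is true, ¬r ∨ (r ∧ p) reduces to true regardless of the other variables. If p is false, the antecedent forces (p = F, r = F, q = F) or (p = F, r = F, q = T), and ¬r ∨ (r ∧ p) holds there. Either way ¬r ∨ (r ∧ p) holds.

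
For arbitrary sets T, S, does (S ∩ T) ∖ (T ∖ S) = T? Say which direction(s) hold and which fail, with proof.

Only the forward inclusion holds.

(⟹) Let x ∈ (S ∩ T) ∖ (T ∖ S). Then x ∈ T ∩ S, from which x ∈ T.

(⟸) This inclusion fails. Take T = {1}, S = ∅; then 1 ∈ T but 1 ∉ (S ∩ T) ∖ (T ∖ S).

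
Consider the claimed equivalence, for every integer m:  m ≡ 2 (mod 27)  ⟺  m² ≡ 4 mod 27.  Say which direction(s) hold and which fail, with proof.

Only the forward direction holds.

[⇒] Suppose m ≡ 2 (mod 27). Write m = 27j + 2. Then (27j + 2)² = 729j² + 108j + 4 = 27(27j² + 4j) + 4, so m² ≡ 4 (mod 27).

[⇐] This fails: take m = 25. Then 25² = 625 ≡ 4 (mod 27), yet 25 ≡ 25 (mod 27), not 2.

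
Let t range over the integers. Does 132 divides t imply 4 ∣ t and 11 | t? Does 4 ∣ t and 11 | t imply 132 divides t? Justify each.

The forward direction holds; the converse fails.

(⟹) If 132 ∣ t, write t = 132q. Since 132 = 33·4, t = 4·(33q), so 4 ∣ t; and since 132 = 12·11, t = 11·(12q), so 11 ∣ t.

(⟸) This fails: take t = 44. Both 4 ∣ 44 and 11 ∣ 44, yet 44 is not a multiple of 132 (since 44 = 0·132 + 44), so 132 ∤ 44.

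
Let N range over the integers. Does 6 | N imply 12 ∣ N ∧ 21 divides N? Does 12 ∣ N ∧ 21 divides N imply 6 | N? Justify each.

(⇒) This fails: take N = 6. Certainly 6 ∣ 6, but 12 ∤ 6.

(⇐) Suppose 12 ∣ N and 21 ∣ N. Any common multiple of 12 and 21 is a multiple of their lcm; here lcm(12, 21) = 12·21/gcd(12, 21) = 252/3 = 84, so 84 ∣ N. Since 6 ∣ 84, it follows that 6 ∣ N.

The forward direction fails; the converse holds.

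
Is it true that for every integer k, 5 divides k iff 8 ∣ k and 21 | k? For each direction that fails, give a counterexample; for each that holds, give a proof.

(⟹) This fails: take k = 5. Certainly 5 ∣ 5, but 8 ∤ 5.

(⟸) This fails: take k = 168. Both 8 ∣ 168 and 21 ∣ 168, yet 168 is not a multiple of 5 (since 168 = 33·5 + 3), so 5 ∤ 168.

Both directions fail.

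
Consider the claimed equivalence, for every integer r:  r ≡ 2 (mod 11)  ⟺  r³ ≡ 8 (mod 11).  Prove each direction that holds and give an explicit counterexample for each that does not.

Both directions hold; the statement is true.

(⇒) Suppose r ≡ 2 (mod 11). Write r = 11j + 2. Then (11j + 2)³ = 1331j³ + 726j² + 132j + 8 = 11(121j³ + 66j² + 12j) + 8, so r³ ≡ 8 (mod 11).

(⇐) Conversely, suppose r³ ≡ 8 (mod 11). The only residue r in {0, …, 10} with r³ ≡ 8 (mod 11) is r = 2, so r ≡ 2 (mod 11).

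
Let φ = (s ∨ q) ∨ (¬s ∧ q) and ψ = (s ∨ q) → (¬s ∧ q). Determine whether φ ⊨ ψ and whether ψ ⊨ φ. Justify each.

Neither direction holds.

(⇒) This fails. Under s = T, q = F, the left side is true but the right side is false.

(⇐) This fails. Under s = F, q = F, the left side is false but the right side is true.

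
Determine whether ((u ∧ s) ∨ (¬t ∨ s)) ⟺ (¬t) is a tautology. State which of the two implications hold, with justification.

[⇒] This fails. Under u = F, t = T, s = T, the left side is true but the right side is false.

[⇐] Assume the antecedent. If u is true, the antecedent forces (u = T, t = F, s = F) or (u = T, t = F, s = T), and (u ∧ s) ∨ (¬t ∨ s) holds there. If u is false, the antecedent forces (u = F, t = F, s = F) or (u = F, t = F, s = T), and (u ∧ s) ∨ (¬t ∨ s) holds there. Either way (u ∧ s) ∨ (¬t ∨ s) holds.

Only the converse holds.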